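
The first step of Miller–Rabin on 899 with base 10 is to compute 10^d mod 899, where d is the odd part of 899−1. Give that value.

648

899 − 1 = 898 = 2^1 · 449, so d = 449.
10^1 ≡ 10 (mod 899)
10^2 ≡ 10^2 = 100 ≡ 100 (mod 899)
10^4 ≡ 100^2 = 10000 ≡ 111 (mod 899)
10^8 ≡ 111^2 = 12321 ≡ 634 (mod 899)
10^16 ≡ 634^2 = 401956 ≡ 103 (mod 899)
10^32 ≡ 103^2 = 10609 ≡ 720 (mod 899)
10^64 ≡ 720^2 = 518400 ≡ 576 (mod 899)
10^128 ≡ 576^2 = 331776 ≡ 45 (mod 899)
10^256 ≡ 45^2 = 2025 ≡ 227 (mod 899)
449 = 256 + 128 + 64 + 1 in binary powers of 2.
So 10^449 ≡ 227 · 45 · 576 · 10 ≡ 648 (mod 899).
Squaring chain: 648; never reaches −1, so base 10 is a Miller–Rabin witness that 899 is composite.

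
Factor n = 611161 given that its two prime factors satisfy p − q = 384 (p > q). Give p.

997

Since p = q + 384, we have 611161 = q(q + 384), so q² + 384q − 611161 = 0.
Discriminant: 384² + 4·611161 = 147456 + 2444644 = 2592100; √2592100 = 1610.
q = (−384 + 1610)/2 = 613, and p = q + 384 = 997.
Check: 613 · 997 = 611161.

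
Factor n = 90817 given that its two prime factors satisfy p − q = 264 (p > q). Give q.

197

Since p = q + 264, we have 90817 = q(q + 264), so q² + 264q − 90817 = 0.
Discriminant: 264² + 4·90817 = 69696 + 363268 = 432964; √432964 = 658.
q = (−264 + 658)/2 = 197, and p = q + 264 = 461.
Check: 197 · 461 = 90817.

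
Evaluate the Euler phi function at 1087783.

1053048

Factor: 1087783 = 59 · 103 · 179.
φ(1087783) = (59−1) · (103−1) · (179−1) = 58 · 102 · 178 = 1053048.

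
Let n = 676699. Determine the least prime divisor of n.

31

676699 is odd.
Digit sum 43, not divisible by 3.
Ends in 9: not divisible by 5.
7: 676699 = 7·96671 + 2
11: 676699 = 11·61518 + 1
13: 676699 = 13·52053 + 10
17: 676699 = 17·39805 + 14
19: 676699 = 19·35615 + 14
23: 676699 = 23·29421 + 16
29: 676699 = 29·23334 + 13
31: 676699 = 31·21829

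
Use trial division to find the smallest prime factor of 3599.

59

3599 is odd.
Digit sum 26, not divisible by 3.
Ends in 9: not divisible by 5.
7: 3599 = 7·514 + 1
11: 3599 = 11·327 + 2
13: 3599 = 13·276 + 11
17: 3599 = 17·211 + 12
19: 3599 = 19·189 + 8
23: 3599 = 23·156 + 11
29: 3599 = 29·124 + 3
31: 3599 = 31·116 + 3
37: 3599 = 37·97 + 10
41: 3599 = 41·87 + 32
43: 3599 = 43·83 + 30
47: 3599 = 47·76 + 27
53: 3599 = 53·67 + 48
59: 3599 = 59·61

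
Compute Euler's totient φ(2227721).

Factor: 2227721 = 79 · 163 · 173.
φ(2227721) = (79−1) · (163−1) · (173−1) = 78 · 162 · 172 = 2173392.

2173392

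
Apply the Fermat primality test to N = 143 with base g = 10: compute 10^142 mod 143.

10^1 ≡ 10 (mod 143)
10^2 ≡ 10^2 = 100 ≡ 100 (mod 143)
10^4 ≡ 100^2 = 10000 ≡ 133 (mod 143)
10^8 ≡ 133^2 = 17689 ≡ 100 (mod 143)
10^16 ≡ 100^2 = 10000 ≡ 133 (mod 143)
10^32 ≡ 133^2 = 17689 ≡ 100 (mod 143)
10^64 ≡ 100^2 = 10000 ≡ 133 (mod 143)
10^128 ≡ 133^2 = 17689 ≡ 100 (mod 143)
142 = 128 + 8 + 4 + 2 in binary powers of 2.
So 10^142 ≡ 100 · 100 · 133 · 100 ≡ 133 (mod 143).
Since 133 ≠ 1, base 10 is a Fermat witness: 143 is composite.

133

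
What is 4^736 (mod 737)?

26

4^1 ≡ 4 (mod 737)
4^2 ≡ 4^2 = 16 ≡ 16 (mod 737)
4^4 ≡ 16^2 = 256 ≡ 256 (mod 737)
4^8 ≡ 256^2 = 65536 ≡ 680 (mod 737)
4^16 ≡ 680^2 = 462400 ≡ 301 (mod 737)
4^32 ≡ 301^2 = 90601 ≡ 687 (mod 737)
4^64 ≡ 687^2 = 471969 ≡ 289 (mod 737)
4^128 ≡ 289^2 = 83521 ≡ 240 (mod 737)
4^256 ≡ 240^2 = 57600 ≡ 114 (mod 737)
4^512 ≡ 114^2 = 12996 ≡ 467 (mod 737)
736 = 512 + 128 + 64 + 32 in binary powers of 2.
So 4^736 ≡ 467 · 240 · 289 · 687 ≡ 26 (mod 737).
Since 26 ≠ 1, base 4 is a Fermat witness: 737 is composite.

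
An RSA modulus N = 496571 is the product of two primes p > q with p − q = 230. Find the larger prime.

829

Since p = q + 230, we have 496571 = q(q + 230), so q² + 230q − 496571 = 0.
Discriminant: 230² + 4·496571 = 52900 + 1986284 = 2039184; √2039184 = 1428.
q = (−230 + 1428)/2 = 599, and p = q + 230 = 829.
Check: 599 · 829 = 496571.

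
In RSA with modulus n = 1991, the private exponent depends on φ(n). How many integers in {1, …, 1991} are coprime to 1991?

Factor: 1991 = 11 · 181.
φ(1991) = (11−1) · (181−1) = 10 · 180 = 1800.

1800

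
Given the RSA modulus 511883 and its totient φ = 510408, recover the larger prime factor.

919

φ(n) = (p−1)(q−1) = n − (p+q) + 1, so p + q = 511883 − 510408 + 1 = 1476.
p and q are the roots of t² − 1476t + 511883 = 0.
Discriminant: 1476² − 4·511883 = 2178576 − 2047532 = 131044; √131044 = 362.
q = (1476 − 362)/2 = 557, p = (1476 + 362)/2 = 919.
Check: 557 · 919 = 511883.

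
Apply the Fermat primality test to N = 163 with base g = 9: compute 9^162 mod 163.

1

9^1 ≡ 9 (mod 163)
9^2 ≡ 9^2 = 81 ≡ 81 (mod 163)
9^4 ≡ 81^2 = 6561 ≡ 41 (mod 163)
9^8 ≡ 41^2 = 1681 ≡ 51 (mod 163)
9^16 ≡ 51^2 = 2601 ≡ 156 (mod 163)
9^32 ≡ 156^2 = 24336 ≡ 49 (mod 163)
9^64 ≡ 49^2 = 2401 ≡ 119 (mod 163)
9^128 ≡ 119^2 = 14161 ≡ 143 (mod 163)
162 = 128 + 32 + 2 in binary powers of 2.
So 9^162 ≡ 143 · 49 · 81 ≡ 1 (mod 163).
Since the result is 1, base 9 gives no evidence that 163 is composite.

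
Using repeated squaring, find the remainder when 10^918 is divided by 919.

1

10^1 ≡ 10 (mod 919)
10^2 ≡ 10^2 = 100 ≡ 100 (mod 919)
10^4 ≡ 100^2 = 10000 ≡ 810 (mod 919)
10^8 ≡ 810^2 = 656100 ≡ 853 (mod 919)
10^16 ≡ 853^2 = 727609 ≡ 680 (mod 919)
10^32 ≡ 680^2 = 462400 ≡ 143 (mod 919)
10^64 ≡ 143^2 = 20449 ≡ 231 (mod 919)
10^128 ≡ 231^2 = 53361 ≡ 59 (mod 919)
10^256 ≡ 59^2 = 3481 ≡ 724 (mod 919)
10^512 ≡ 724^2 = 524176 ≡ 346 (mod 919)
918 = 512 + 256 + 128 + 16 + 4 + 2 in binary powers of 2.
So 10^918 ≡ 346 · 724 · 59 · 680 · 810 · 100 ≡ 1 (mod 919).
Since the result is 1, base 10 gives no evidence that 919 is composite.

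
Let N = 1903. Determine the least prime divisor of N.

1903 is odd.
Digit sum 13, not divisible by 3.
Ends in 3: not divisible by 5.
7: 1903 = 7·271 + 6
11: 1903 = 11·173

11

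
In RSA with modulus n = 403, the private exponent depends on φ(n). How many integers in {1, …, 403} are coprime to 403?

360

Factor: 403 = 13 · 31.
φ(403) = (13−1) · (31−1) = 12 · 30 = 360.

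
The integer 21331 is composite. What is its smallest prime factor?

21331 is odd.
Digit sum 10, not divisible by 3.
Ends in 1: not divisible by 5.
7: 21331 = 7·3047 + 2
11: 21331 = 11·1939 + 2
13: 21331 = 13·1640 + 11
17: 21331 = 17·1254 + 13
19: 21331 = 19·1122 + 13
23: 21331 = 23·927 + 10
29: 21331 = 29·735 + 16
31: 21331 = 31·688 + 3
37: 21331 = 37·576 + 19
41: 21331 = 41·520 + 11
43: 21331 = 43·496 + 3
47: 21331 = 47·453 + 40
53: 21331 = 53·402 + 25
59: 21331 = 59·361 + 32
61: 21331 = 61·349 + 42
67: 21331 = 67·318 + 25
71: 21331 = 71·300 + 31
73: 21331 = 73·292 + 15
79: 21331 = 79·270 + 1
83: 21331 = 83·257

83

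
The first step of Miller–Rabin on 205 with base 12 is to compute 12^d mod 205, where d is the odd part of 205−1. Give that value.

205 − 1 = 204 = 2^2 · 51, so d = 51.
12^1 ≡ 12 (mod 205)
12^2 ≡ 12^2 = 144 ≡ 144 (mod 205)
12^4 ≡ 144^2 = 20736 ≡ 31 (mod 205)
12^8 ≡ 31^2 = 961 ≡ 141 (mod 205)
12^16 ≡ 141^2 = 19881 ≡ 201 (mod 205)
12^32 ≡ 201^2 = 40401 ≡ 16 (mod 205)
51 = 32 + 16 + 2 + 1 in binary powers of 2.
So 12^51 ≡ 16 · 201 · 144 · 12 ≡ 108 (mod 205).
Squaring chain: 108 → 184; never reaches −1, so base 12 is a Miller–Rabin witness that 205 is composite.

108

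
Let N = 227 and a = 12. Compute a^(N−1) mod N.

1

12^1 ≡ 12 (mod 227)
12^2 ≡ 12^2 = 144 ≡ 144 (mod 227)
12^4 ≡ 144^2 = 20736 ≡ 79 (mod 227)
12^8 ≡ 79^2 = 6241 ≡ 112 (mod 227)
12^16 ≡ 112^2 = 12544 ≡ 59 (mod 227)
12^32 ≡ 59^2 = 3481 ≡ 76 (mod 227)
12^64 ≡ 76^2 = 5776 ≡ 101 (mod 227)
12^128 ≡ 101^2 = 10201 ≡ 213 (mod 227)
226 = 128 + 64 + 32 + 2 in binary powers of 2.
So 12^226 ≡ 213 · 101 · 76 · 144 ≡ 1 (mod 227).
Since the result is 1, base 12 gives no evidence that 227 is composite.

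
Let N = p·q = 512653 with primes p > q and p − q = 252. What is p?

853

Since p = q + 252, we have 512653 = q(q + 252), so q² + 252q − 512653 = 0.
Discriminant: 252² + 4·512653 = 63504 + 2050612 = 2114116; √2114116 = 1454.
q = (−252 + 1454)/2 = 601, and p = q + 252 = 853.
Check: 601 · 853 = 512653.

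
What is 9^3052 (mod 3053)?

9^1 ≡ 9 (mod 3053)
9^2 ≡ 9^2 = 81 ≡ 81 (mod 3053)
9^4 ≡ 81^2 = 6561 ≡ 455 (mod 3053)
9^8 ≡ 455^2 = 207025 ≡ 2474 (mod 3053)
9^16 ≡ 2474^2 = 6120676 ≡ 2464 (mod 3053)
9^32 ≡ 2464^2 = 6071296 ≡ 1932 (mod 3053)
9^64 ≡ 1932^2 = 3732624 ≡ 1858 (mod 3053)
9^128 ≡ 1858^2 = 3452164 ≡ 2274 (mod 3053)
9^256 ≡ 2274^2 = 5171076 ≡ 2347 (mod 3053)
9^512 ≡ 2347^2 = 5508409 ≡ 797 (mod 3053)
9^1024 ≡ 797^2 = 635209 ≡ 185 (mod 3053)
9^2048 ≡ 185^2 = 34225 ≡ 642 (mod 3053)
3052 = 2048 + 512 + 256 + 128 + 64 + 32 + 8 + 4 in binary powers of 2.
So 9^3052 ≡ 642 · 797 · 2347 · 2274 · 1858 · 1932 · 2474 · 455 ≡ 1971 (mod 3053).
Since 1971 ≠ 1, base 9 is a Fermat witness: 3053 is composite.

1971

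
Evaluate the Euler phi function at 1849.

Factor: 1849 = 43^2.
φ(1849) = 43^1·(43−1) = 1806.

1806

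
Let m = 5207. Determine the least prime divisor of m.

41

5207 is odd.
Digit sum 14, not divisible by 3.
Ends in 7: not divisible by 5.
7: 5207 = 7·743 + 6
11: 5207 = 11·473 + 4
13: 5207 = 13·400 + 7
17: 5207 = 17·306 + 5
19: 5207 = 19·274 + 1
23: 5207 = 23·226 + 9
29: 5207 = 29·179 + 16
31: 5207 = 31·167 + 30
37: 5207 = 37·140 + 27
41: 5207 = 41·127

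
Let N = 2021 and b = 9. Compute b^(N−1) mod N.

1358

9^1 ≡ 9 (mod 2021)
9^2 ≡ 9^2 = 81 ≡ 81 (mod 2021)
9^4 ≡ 81^2 = 6561 ≡ 498 (mod 2021)
9^8 ≡ 498^2 = 248004 ≡ 1442 (mod 2021)
9^16 ≡ 1442^2 = 2079364 ≡ 1776 (mod 2021)
9^32 ≡ 1776^2 = 3154176 ≡ 1416 (mod 2021)
9^64 ≡ 1416^2 = 2005056 ≡ 224 (mod 2021)
9^128 ≡ 224^2 = 50176 ≡ 1672 (mod 2021)
9^256 ≡ 1672^2 = 2795584 ≡ 541 (mod 2021)
9^512 ≡ 541^2 = 292681 ≡ 1657 (mod 2021)
9^1024 ≡ 1657^2 = 2745649 ≡ 1131 (mod 2021)
2020 = 1024 + 512 + 256 + 128 + 64 + 32 + 4 in binary powers of 2.
So 9^2020 ≡ 1131 · 1657 · 541 · 1672 · 224 · 1416 · 498 ≡ 1358 (mod 2021).
Since 1358 ≠ 1, base 9 is a Fermat witness: 2021 is composite.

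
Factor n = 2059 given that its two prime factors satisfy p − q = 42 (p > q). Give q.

Since p = q + 42, we have 2059 = q(q + 42), so q² + 42q − 2059 = 0.
Discriminant: 42² + 4·2059 = 1764 + 8236 = 10000; √10000 = 100.
q = (−42 + 100)/2 = 29, and p = q + 42 = 71.
Check: 29 · 71 = 2059.

29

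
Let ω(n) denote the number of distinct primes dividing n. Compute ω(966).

4

966 = 2 · 483
483 = 3 · 161
161 = 7 · 23
966 = 2 · 3 · 7 · 23, which has 4 distinct prime factors.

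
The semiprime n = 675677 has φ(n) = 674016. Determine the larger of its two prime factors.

953

φ(n) = (p−1)(q−1) = n − (p+q) + 1, so p + q = 675677 − 674016 + 1 = 1662.
p and q are the roots of t² − 1662t + 675677 = 0.
Discriminant: 1662² − 4·675677 = 2762244 − 2702708 = 59536; √59536 = 244.
q = (1662 − 244)/2 = 709, p = (1662 + 244)/2 = 953.
Check: 709 · 953 = 675677.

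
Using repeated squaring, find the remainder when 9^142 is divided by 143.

48

9^1 ≡ 9 (mod 143)
9^2 ≡ 9^2 = 81 ≡ 81 (mod 143)
9^4 ≡ 81^2 = 6561 ≡ 126 (mod 143)
9^8 ≡ 126^2 = 15876 ≡ 3 (mod 143)
9^16 ≡ 3^2 = 9 ≡ 9 (mod 143)
9^32 ≡ 9^2 = 81 ≡ 81 (mod 143)
9^64 ≡ 81^2 = 6561 ≡ 126 (mod 143)
9^128 ≡ 126^2 = 15876 ≡ 3 (mod 143)
142 = 128 + 8 + 4 + 2 in binary powers of 2.
So 9^142 ≡ 3 · 3 · 126 · 81 ≡ 48 (mod 143).
Since 48 ≠ 1, base 9 is a Fermat witness: 143 is composite.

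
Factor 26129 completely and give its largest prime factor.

53

26129 = 17 · 1537
1537 = 29 · 53
53 is prime.
So 26129 = 17 · 29 · 53; the largest prime factor is 53.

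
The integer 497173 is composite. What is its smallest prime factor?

497173 is odd.
Digit sum 31, not divisible by 3.
Ends in 3: not divisible by 5.
7: 497173 = 7·71024 + 5
11: 497173 = 11·45197 + 6
13: 497173 = 13·38244 + 1
17: 497173 = 17·29245 + 8
19: 497173 = 19·26167

19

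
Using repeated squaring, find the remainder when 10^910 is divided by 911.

1

10^1 ≡ 10 (mod 911)
10^2 ≡ 10^2 = 100 ≡ 100 (mod 911)
10^4 ≡ 100^2 = 10000 ≡ 890 (mod 911)
10^8 ≡ 890^2 = 792100 ≡ 441 (mod 911)
10^16 ≡ 441^2 = 194481 ≡ 438 (mod 911)
10^32 ≡ 438^2 = 191844 ≡ 534 (mod 911)
10^64 ≡ 534^2 = 285156 ≡ 13 (mod 911)
10^128 ≡ 13^2 = 169 ≡ 169 (mod 911)
10^256 ≡ 169^2 = 28561 ≡ 320 (mod 911)
10^512 ≡ 320^2 = 102400 ≡ 368 (mod 911)
910 = 512 + 256 + 128 + 8 + 4 + 2 in binary powers of 2.
So 10^910 ≡ 368 · 320 · 169 · 441 · 890 · 100 ≡ 1 (mod 911).
Since the result is 1, base 10 gives no evidence that 911 is composite.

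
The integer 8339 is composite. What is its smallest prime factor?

31

8339 is odd.
Digit sum 23, not divisible by 3.
Ends in 9: not divisible by 5.
7: 8339 = 7·1191 + 2
11: 8339 = 11·758 + 1
13: 8339 = 13·641 + 6
17: 8339 = 17·490 + 9
19: 8339 = 19·438 + 17
23: 8339 = 23·362 + 13
29: 8339 = 29·287 + 16
31: 8339 = 31·269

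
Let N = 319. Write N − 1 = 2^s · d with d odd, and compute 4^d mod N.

319 − 1 = 318 = 2^1 · 159, so d = 159.
4^1 ≡ 4 (mod 319)
4^2 ≡ 4^2 = 16 ≡ 16 (mod 319)
4^4 ≡ 16^2 = 256 ≡ 256 (mod 319)
4^8 ≡ 256^2 = 65536 ≡ 141 (mod 319)
4^16 ≡ 141^2 = 19881 ≡ 103 (mod 319)
4^32 ≡ 103^2 = 10609 ≡ 82 (mod 319)
4^64 ≡ 82^2 = 6724 ≡ 25 (mod 319)
4^128 ≡ 25^2 = 625 ≡ 306 (mod 319)
159 = 128 + 16 + 8 + 4 + 2 + 1 in binary powers of 2.
So 4^159 ≡ 306 · 103 · 141 · 256 · 16 · 4 ≡ 212 (mod 319).
Squaring chain: 212; never reaches −1, so base 4 is a Miller–Rabin witness that 319 is composite.

212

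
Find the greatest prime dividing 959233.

97

959233 = 11 · 87203
87203 = 29 · 3007
3007 = 31 · 97
97 is prime.
So 959233 = 11 · 29 · 31 · 97; the largest prime factor is 97.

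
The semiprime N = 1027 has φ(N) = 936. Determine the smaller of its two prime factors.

13

φ(n) = (p−1)(q−1) = n − (p+q) + 1, so p + q = 1027 − 936 + 1 = 92.
p and q are the roots of t² − 92t + 1027 = 0.
Discriminant: 92² − 4·1027 = 8464 − 4108 = 4356; √4356 = 66.
q = (92 − 66)/2 = 13, p = (92 + 66)/2 = 79.
Check: 13 · 79 = 1027.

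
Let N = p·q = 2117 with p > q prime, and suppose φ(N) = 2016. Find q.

29

φ(n) = (p−1)(q−1) = n − (p+q) + 1, so p + q = 2117 − 2016 + 1 = 102.
p and q are the roots of t² − 102t + 2117 = 0.
Discriminant: 102² − 4·2117 = 10404 − 8468 = 1936; √1936 = 44.
q = (102 − 44)/2 = 29, p = (102 + 44)/2 = 73.
Check: 29 · 73 = 2117.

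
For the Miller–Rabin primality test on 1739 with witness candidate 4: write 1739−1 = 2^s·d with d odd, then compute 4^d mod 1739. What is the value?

1283

1739 − 1 = 1738 = 2^1 · 869, so d = 869.
4^1 ≡ 4 (mod 1739)
4^2 ≡ 4^2 = 16 ≡ 16 (mod 1739)
4^4 ≡ 16^2 = 256 ≡ 256 (mod 1739)
4^8 ≡ 256^2 = 65536 ≡ 1193 (mod 1739)
4^16 ≡ 1193^2 = 1423249 ≡ 747 (mod 1739)
4^32 ≡ 747^2 = 558009 ≡ 1529 (mod 1739)
4^64 ≡ 1529^2 = 2337841 ≡ 625 (mod 1739)
4^128 ≡ 625^2 = 390625 ≡ 1089 (mod 1739)
4^256 ≡ 1089^2 = 1185921 ≡ 1662 (mod 1739)
4^512 ≡ 1662^2 = 2762244 ≡ 712 (mod 1739)
869 = 512 + 256 + 64 + 32 + 4 + 1 in binary powers of 2.
So 4^869 ≡ 712 · 1662 · 625 · 1529 · 256 · 4 ≡ 1283 (mod 1739).
Squaring chain: 1283; never reaches −1, so base 4 is a Miller–Rabin witness that 1739 is composite.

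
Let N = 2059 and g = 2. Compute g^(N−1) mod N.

289

2^1 ≡ 2 (mod 2059)
2^2 ≡ 2^2 = 4 ≡ 4 (mod 2059)
2^4 ≡ 4^2 = 16 ≡ 16 (mod 2059)
2^8 ≡ 16^2 = 256 ≡ 256 (mod 2059)
2^16 ≡ 256^2 = 65536 ≡ 1707 (mod 2059)
2^32 ≡ 1707^2 = 2913849 ≡ 364 (mod 2059)
2^64 ≡ 364^2 = 132496 ≡ 720 (mod 2059)
2^128 ≡ 720^2 = 518400 ≡ 1591 (mod 2059)
2^256 ≡ 1591^2 = 2531281 ≡ 770 (mod 2059)
2^512 ≡ 770^2 = 592900 ≡ 1967 (mod 2059)
2^1024 ≡ 1967^2 = 3869089 ≡ 228 (mod 2059)
2^2048 ≡ 228^2 = 51984 ≡ 509 (mod 2059)
2058 = 2048 + 8 + 2 in binary powers of 2.
So 2^2058 ≡ 509 · 256 · 4 ≡ 289 (mod 2059).
Since 289 ≠ 1, base 2 is a Fermat witness: 2059 is composite.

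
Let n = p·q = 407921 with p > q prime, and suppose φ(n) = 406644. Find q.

619

φ(n) = (p−1)(q−1) = n − (p+q) + 1, so p + q = 407921 − 406644 + 1 = 1278.
p and q are the roots of t² − 1278t + 407921 = 0.
Discriminant: 1278² − 4·407921 = 1633284 − 1631684 = 1600; √1600 = 40.
q = (1278 − 40)/2 = 619, p = (1278 + 40)/2 = 659.
Check: 619 · 659 = 407921.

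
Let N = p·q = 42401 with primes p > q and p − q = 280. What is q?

Since p = q + 280, we have 42401 = q(q + 280), so q² + 280q − 42401 = 0.
Discriminant: 280² + 4·42401 = 78400 + 169604 = 248004; √248004 = 498.
q = (−280 + 498)/2 = 109, and p = q + 280 = 389.
Check: 109 · 389 = 42401.

109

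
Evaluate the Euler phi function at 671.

Factor: 671 = 11 · 61.
φ(671) = (11−1) · (61−1) = 10 · 60 = 600.

600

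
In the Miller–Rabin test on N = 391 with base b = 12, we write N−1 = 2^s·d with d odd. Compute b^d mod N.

215

391 − 1 = 390 = 2^1 · 195, so d = 195.
12^1 ≡ 12 (mod 391)
12^2 ≡ 12^2 = 144 ≡ 144 (mod 391)
12^4 ≡ 144^2 = 20736 ≡ 13 (mod 391)
12^8 ≡ 13^2 = 169 ≡ 169 (mod 391)
12^16 ≡ 169^2 = 28561 ≡ 18 (mod 391)
12^32 ≡ 18^2 = 324 ≡ 324 (mod 391)
12^64 ≡ 324^2 = 104976 ≡ 188 (mod 391)
12^128 ≡ 188^2 = 35344 ≡ 154 (mod 391)
195 = 128 + 64 + 2 + 1 in binary powers of 2.
So 12^195 ≡ 154 · 188 · 144 · 12 ≡ 215 (mod 391).
Squaring chain: 215; never reaches −1, so base 12 is a Miller–Rabin witness that 391 is composite.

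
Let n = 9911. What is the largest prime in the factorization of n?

9911 = 11 · 901
901 = 17 · 53
53 is prime.
So 9911 = 11 · 17 · 53; the largest prime factor is 53.

53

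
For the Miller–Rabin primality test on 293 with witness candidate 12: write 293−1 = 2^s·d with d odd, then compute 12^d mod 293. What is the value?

293 − 1 = 292 = 2^2 · 73, so d = 73.
12^1 ≡ 12 (mod 293)
12^2 ≡ 12^2 = 144 ≡ 144 (mod 293)
12^4 ≡ 144^2 = 20736 ≡ 226 (mod 293)
12^8 ≡ 226^2 = 51076 ≡ 94 (mod 293)
12^16 ≡ 94^2 = 8836 ≡ 46 (mod 293)
12^32 ≡ 46^2 = 2116 ≡ 65 (mod 293)
12^64 ≡ 65^2 = 4225 ≡ 123 (mod 293)
73 = 64 + 8 + 1 in binary powers of 2.
So 12^73 ≡ 123 · 94 · 12 ≡ 155 (mod 293).
Squaring chain: 155 → 292; reaches −1, so base 12 does not prove 293 composite.

155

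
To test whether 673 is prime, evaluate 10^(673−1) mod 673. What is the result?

1

10^1 ≡ 10 (mod 673)
10^2 ≡ 10^2 = 100 ≡ 100 (mod 673)
10^4 ≡ 100^2 = 10000 ≡ 578 (mod 673)
10^8 ≡ 578^2 = 334084 ≡ 276 (mod 673)
10^16 ≡ 276^2 = 76176 ≡ 127 (mod 673)
10^32 ≡ 127^2 = 16129 ≡ 650 (mod 673)
10^64 ≡ 650^2 = 422500 ≡ 529 (mod 673)
10^128 ≡ 529^2 = 279841 ≡ 546 (mod 673)
10^256 ≡ 546^2 = 298116 ≡ 650 (mod 673)
10^512 ≡ 650^2 = 422500 ≡ 529 (mod 673)
672 = 512 + 128 + 32 in binary powers of 2.
So 10^672 ≡ 529 · 546 · 650 ≡ 1 (mod 673).
Since the result is 1, base 10 gives no evidence that 673 is composite.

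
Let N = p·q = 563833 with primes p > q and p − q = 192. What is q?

Since p = q + 192, we have 563833 = q(q + 192), so q² + 192q − 563833 = 0.
Discriminant: 192² + 4·563833 = 36864 + 2255332 = 2292196; √2292196 = 1514.
q = (−192 + 1514)/2 = 661, and p = q + 192 = 853.
Check: 661 · 853 = 563833.

661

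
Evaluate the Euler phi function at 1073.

Factor: 1073 = 29 · 37.
φ(1073) = (29−1) · (37−1) = 28 · 36 = 1008.

1008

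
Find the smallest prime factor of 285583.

285583 is odd.
Digit sum 31, not divisible by 3.
Ends in 3: not divisible by 5.
7: 285583 = 7·40797 + 4
11: 285583 = 11·25962 + 1
13: 285583 = 13·21967 + 12
17: 285583 = 17·16799

17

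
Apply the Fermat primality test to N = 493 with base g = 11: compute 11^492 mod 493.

285

11^1 ≡ 11 (mod 493)
11^2 ≡ 11^2 = 121 ≡ 121 (mod 493)
11^4 ≡ 121^2 = 14641 ≡ 344 (mod 493)
11^8 ≡ 344^2 = 118336 ≡ 16 (mod 493)
11^16 ≡ 16^2 = 256 ≡ 256 (mod 493)
11^32 ≡ 256^2 = 65536 ≡ 460 (mod 493)
11^64 ≡ 460^2 = 211600 ≡ 103 (mod 493)
11^128 ≡ 103^2 = 10609 ≡ 256 (mod 493)
11^256 ≡ 256^2 = 65536 ≡ 460 (mod 493)
492 = 256 + 128 + 64 + 32 + 8 + 4 in binary powers of 2.
So 11^492 ≡ 460 · 256 · 103 · 460 · 16 · 344 ≡ 285 (mod 493).
Since 285 ≠ 1, base 11 is a Fermat witness: 493 is composite.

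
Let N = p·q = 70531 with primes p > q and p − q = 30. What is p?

Since p = q + 30, we have 70531 = q(q + 30), so q² + 30q − 70531 = 0.
Discriminant: 30² + 4·70531 = 900 + 282124 = 283024; √283024 = 532.
q = (−30 + 532)/2 = 251, and p = q + 30 = 281.
Check: 251 · 281 = 70531.

281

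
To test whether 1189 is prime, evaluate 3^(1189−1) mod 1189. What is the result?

1147

3^1 ≡ 3 (mod 1189)
3^2 ≡ 3^2 = 9 ≡ 9 (mod 1189)
3^4 ≡ 9^2 = 81 ≡ 81 (mod 1189)
3^8 ≡ 81^2 = 6561 ≡ 616 (mod 1189)
3^16 ≡ 616^2 = 379456 ≡ 165 (mod 1189)
3^32 ≡ 165^2 = 27225 ≡ 1067 (mod 1189)
3^64 ≡ 1067^2 = 1138489 ≡ 616 (mod 1189)
3^128 ≡ 616^2 = 379456 ≡ 165 (mod 1189)
3^256 ≡ 165^2 = 27225 ≡ 1067 (mod 1189)
3^512 ≡ 1067^2 = 1138489 ≡ 616 (mod 1189)
3^1024 ≡ 616^2 = 379456 ≡ 165 (mod 1189)
1188 = 1024 + 128 + 32 + 4 in binary powers of 2.
So 3^1188 ≡ 165 · 165 · 1067 · 81 ≡ 1147 (mod 1189).
Since 1147 ≠ 1, base 3 is a Fermat witness: 1189 is composite.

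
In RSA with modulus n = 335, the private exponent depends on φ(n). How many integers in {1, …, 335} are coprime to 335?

Factor: 335 = 5 · 67.
φ(335) = (5−1) · (67−1) = 4 · 66 = 264.

264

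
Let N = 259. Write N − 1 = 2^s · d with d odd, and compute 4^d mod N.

259 − 1 = 258 = 2^1 · 129, so d = 129.
4^1 ≡ 4 (mod 259)
4^2 ≡ 4^2 = 16 ≡ 16 (mod 259)
4^4 ≡ 16^2 = 256 ≡ 256 (mod 259)
4^8 ≡ 256^2 = 65536 ≡ 9 (mod 259)
4^16 ≡ 9^2 = 81 ≡ 81 (mod 259)
4^32 ≡ 81^2 = 6561 ≡ 86 (mod 259)
4^64 ≡ 86^2 = 7396 ≡ 144 (mod 259)
4^128 ≡ 144^2 = 20736 ≡ 16 (mod 259)
129 = 128 + 1 in binary powers of 2.
So 4^129 ≡ 16 · 4 ≡ 64 (mod 259).
Squaring chain: 64; never reaches −1, so base 4 is a Miller–Rabin witness that 259 is composite.

64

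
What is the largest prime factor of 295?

295 = 5 · 59
59 is prime.
So 295 = 5 · 59; the largest prime factor is 59.

59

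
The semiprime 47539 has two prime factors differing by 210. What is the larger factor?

Since p = q + 210, we have 47539 = q(q + 210), so q² + 210q − 47539 = 0.
Discriminant: 210² + 4·47539 = 44100 + 190156 = 234256; √234256 = 484.
q = (−210 + 484)/2 = 137, and p = q + 210 = 347.
Check: 137 · 347 = 47539.

347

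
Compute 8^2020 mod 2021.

1860

8^1 ≡ 8 (mod 2021)
8^2 ≡ 8^2 = 64 ≡ 64 (mod 2021)
8^4 ≡ 64^2 = 4096 ≡ 54 (mod 2021)
8^8 ≡ 54^2 = 2916 ≡ 895 (mod 2021)
8^16 ≡ 895^2 = 801025 ≡ 709 (mod 2021)
8^32 ≡ 709^2 = 502681 ≡ 1473 (mod 2021)
8^64 ≡ 1473^2 = 2169729 ≡ 1196 (mod 2021)
8^128 ≡ 1196^2 = 1430416 ≡ 1569 (mod 2021)
8^256 ≡ 1569^2 = 2461761 ≡ 183 (mod 2021)
8^512 ≡ 183^2 = 33489 ≡ 1153 (mod 2021)
8^1024 ≡ 1153^2 = 1329409 ≡ 1612 (mod 2021)
2020 = 1024 + 512 + 256 + 128 + 64 + 32 + 4 in binary powers of 2.
So 8^2020 ≡ 1612 · 1153 · 183 · 1569 · 1196 · 1473 · 54 ≡ 1860 (mod 2021).
Since 1860 ≠ 1, base 8 is a Fermat witness: 2021 is composite.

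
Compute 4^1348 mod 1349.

215

4^1 ≡ 4 (mod 1349)
4^2 ≡ 4^2 = 16 ≡ 16 (mod 1349)
4^4 ≡ 16^2 = 256 ≡ 256 (mod 1349)
4^8 ≡ 256^2 = 65536 ≡ 784 (mod 1349)
4^16 ≡ 784^2 = 614656 ≡ 861 (mod 1349)
4^32 ≡ 861^2 = 741321 ≡ 720 (mod 1349)
4^64 ≡ 720^2 = 518400 ≡ 384 (mod 1349)
4^128 ≡ 384^2 = 147456 ≡ 415 (mod 1349)
4^256 ≡ 415^2 = 172225 ≡ 902 (mod 1349)
4^512 ≡ 902^2 = 813604 ≡ 157 (mod 1349)
4^1024 ≡ 157^2 = 24649 ≡ 367 (mod 1349)
1348 = 1024 + 256 + 64 + 4 in binary powers of 2.
So 4^1348 ≡ 367 · 902 · 384 · 256 ≡ 215 (mod 1349).
Since 215 ≠ 1, base 4 is a Fermat witness: 1349 is composite.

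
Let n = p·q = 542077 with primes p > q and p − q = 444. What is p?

Since p = q + 444, we have 542077 = q(q + 444), so q² + 444q − 542077 = 0.
Discriminant: 444² + 4·542077 = 197136 + 2168308 = 2365444; √2365444 = 1538.
q = (−444 + 1538)/2 = 547, and p = q + 444 = 991.
Check: 547 · 991 = 542077.

991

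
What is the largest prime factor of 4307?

73

4307 = 59 · 73
73 is prime.
So 4307 = 59 · 73; the largest prime factor is 73.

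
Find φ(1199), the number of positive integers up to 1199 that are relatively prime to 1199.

Factor: 1199 = 11 · 109.
φ(1199) = (11−1) · (109−1) = 10 · 108 = 1080.

1080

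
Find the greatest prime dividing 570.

570 = 2 · 285
285 = 3 · 95
95 = 5 · 19
19 is prime.
So 570 = 2 · 3 · 5 · 19; the largest prime factor is 19.

19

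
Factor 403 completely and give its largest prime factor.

403 = 13 · 31
31 is prime.
So 403 = 13 · 31; the largest prime factor is 31.

31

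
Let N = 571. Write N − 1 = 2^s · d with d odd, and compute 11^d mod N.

1

571 − 1 = 570 = 2^1 · 285, so d = 285.
11^1 ≡ 11 (mod 571)
11^2 ≡ 11^2 = 121 ≡ 121 (mod 571)
11^4 ≡ 121^2 = 14641 ≡ 366 (mod 571)
11^8 ≡ 366^2 = 133956 ≡ 342 (mod 571)
11^16 ≡ 342^2 = 116964 ≡ 480 (mod 571)
11^32 ≡ 480^2 = 230400 ≡ 287 (mod 571)
11^64 ≡ 287^2 = 82369 ≡ 145 (mod 571)
11^128 ≡ 145^2 = 21025 ≡ 469 (mod 571)
11^256 ≡ 469^2 = 219961 ≡ 126 (mod 571)
285 = 256 + 16 + 8 + 4 + 1 in binary powers of 2.
So 11^285 ≡ 126 · 480 · 342 · 366 · 11 ≡ 1 (mod 571).
Since 11^d ≡ 1 (mod 571), base 11 does not prove 571 composite.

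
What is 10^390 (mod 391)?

10^1 ≡ 10 (mod 391)
10^2 ≡ 10^2 = 100 ≡ 100 (mod 391)
10^4 ≡ 100^2 = 10000 ≡ 225 (mod 391)
10^8 ≡ 225^2 = 50625 ≡ 186 (mod 391)
10^16 ≡ 186^2 = 34596 ≡ 188 (mod 391)
10^32 ≡ 188^2 = 35344 ≡ 154 (mod 391)
10^64 ≡ 154^2 = 23716 ≡ 256 (mod 391)
10^128 ≡ 256^2 = 65536 ≡ 239 (mod 391)
10^256 ≡ 239^2 = 57121 ≡ 35 (mod 391)
390 = 256 + 128 + 4 + 2 in binary powers of 2.
So 10^390 ≡ 35 · 239 · 225 · 100 ≡ 349 (mod 391).
Since 349 ≠ 1, base 10 is a Fermat witness: 391 is composite.

349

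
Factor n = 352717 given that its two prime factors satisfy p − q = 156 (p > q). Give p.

Since p = q + 156, we have 352717 = q(q + 156), so q² + 156q − 352717 = 0.
Discriminant: 156² + 4·352717 = 24336 + 1410868 = 1435204; √1435204 = 1198.
q = (−156 + 1198)/2 = 521, and p = q + 156 = 677.
Check: 521 · 677 = 352717.

677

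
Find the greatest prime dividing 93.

31

93 = 3 · 31
31 is prime.
So 93 = 3 · 31; the largest prime factor is 31.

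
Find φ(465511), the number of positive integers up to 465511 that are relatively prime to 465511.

Factor: 465511 = 17 · 139 · 197.
φ(465511) = (17−1) · (139−1) · (197−1) = 16 · 138 · 196 = 432768.

432768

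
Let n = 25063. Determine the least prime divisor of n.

71

25063 is odd.
Digit sum 16, not divisible by 3.
Ends in 3: not divisible by 5.
7: 25063 = 7·3580 + 3
11: 25063 = 11·2278 + 5
13: 25063 = 13·1927 + 12
17: 25063 = 17·1474 + 5
19: 25063 = 19·1319 + 2
23: 25063 = 23·1089 + 16
29: 25063 = 29·864 + 7
31: 25063 = 31·808 + 15
37: 25063 = 37·677 + 14
41: 25063 = 41·611 + 12
43: 25063 = 43·582 + 37
47: 25063 = 47·533 + 12
53: 25063 = 53·472 + 47
59: 25063 = 59·424 + 47
61: 25063 = 61·410 + 53
67: 25063 = 67·374 + 5
71: 25063 = 71·353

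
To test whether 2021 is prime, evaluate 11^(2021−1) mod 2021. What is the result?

11^1 ≡ 11 (mod 2021)
11^2 ≡ 11^2 = 121 ≡ 121 (mod 2021)
11^4 ≡ 121^2 = 14641 ≡ 494 (mod 2021)
11^8 ≡ 494^2 = 244036 ≡ 1516 (mod 2021)
11^16 ≡ 1516^2 = 2298256 ≡ 379 (mod 2021)
11^32 ≡ 379^2 = 143641 ≡ 150 (mod 2021)
11^64 ≡ 150^2 = 22500 ≡ 269 (mod 2021)
11^128 ≡ 269^2 = 72361 ≡ 1626 (mod 2021)
11^256 ≡ 1626^2 = 2643876 ≡ 408 (mod 2021)
11^512 ≡ 408^2 = 166464 ≡ 742 (mod 2021)
11^1024 ≡ 742^2 = 550564 ≡ 852 (mod 2021)
2020 = 1024 + 512 + 256 + 128 + 64 + 32 + 4 in binary powers of 2.
So 11^2020 ≡ 852 · 742 · 408 · 1626 · 269 · 150 · 494 ≡ 1741 (mod 2021).
Since 1741 ≠ 1, base 11 is a Fermat witness: 2021 is composite.

1741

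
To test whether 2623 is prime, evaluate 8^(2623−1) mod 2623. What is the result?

8^1 ≡ 8 (mod 2623)
8^2 ≡ 8^2 = 64 ≡ 64 (mod 2623)
8^4 ≡ 64^2 = 4096 ≡ 1473 (mod 2623)
8^8 ≡ 1473^2 = 2169729 ≡ 508 (mod 2623)
8^16 ≡ 508^2 = 258064 ≡ 1010 (mod 2623)
8^32 ≡ 1010^2 = 1020100 ≡ 2376 (mod 2623)
8^64 ≡ 2376^2 = 5645376 ≡ 680 (mod 2623)
8^128 ≡ 680^2 = 462400 ≡ 752 (mod 2623)
8^256 ≡ 752^2 = 565504 ≡ 1559 (mod 2623)
8^512 ≡ 1559^2 = 2430481 ≡ 1583 (mod 2623)
8^1024 ≡ 1583^2 = 2505889 ≡ 924 (mod 2623)
8^2048 ≡ 924^2 = 853776 ≡ 1301 (mod 2623)
2622 = 2048 + 512 + 32 + 16 + 8 + 4 + 2 in binary powers of 2.
So 8^2622 ≡ 1301 · 1583 · 2376 · 1010 · 508 · 1473 · 64 ≡ 613 (mod 2623).
Since 613 ≠ 1, base 8 is a Fermat witness: 2623 is composite.

613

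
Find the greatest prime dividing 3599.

3599 = 59 · 61
61 is prime.
So 3599 = 59 · 61; the largest prime factor is 61.

61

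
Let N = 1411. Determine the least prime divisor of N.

1411 is odd.
Digit sum 7, not divisible by 3.
Ends in 1: not divisible by 5.
7: 1411 = 7·201 + 4
11: 1411 = 11·128 + 3
13: 1411 = 13·108 + 7
17: 1411 = 17·83

17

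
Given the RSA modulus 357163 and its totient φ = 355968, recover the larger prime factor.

φ(n) = (p−1)(q−1) = n − (p+q) + 1, so p + q = 357163 − 355968 + 1 = 1196.
p and q are the roots of t² − 1196t + 357163 = 0.
Discriminant: 1196² − 4·357163 = 1430416 − 1428652 = 1764; √1764 = 42.
q = (1196 − 42)/2 = 577, p = (1196 + 42)/2 = 619.
Check: 577 · 619 = 357163.

619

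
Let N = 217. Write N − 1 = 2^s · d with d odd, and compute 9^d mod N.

217 − 1 = 216 = 2^3 · 27, so d = 27.
9^1 ≡ 9 (mod 217)
9^2 ≡ 9^2 = 81 ≡ 81 (mod 217)
9^4 ≡ 81^2 = 6561 ≡ 51 (mod 217)
9^8 ≡ 51^2 = 2601 ≡ 214 (mod 217)
9^16 ≡ 214^2 = 45796 ≡ 9 (mod 217)
27 = 16 + 8 + 2 + 1 in binary powers of 2.
So 9^27 ≡ 9 · 214 · 81 · 9 ≡ 64 (mod 217).
Squaring chain: 64 → 190 → 78; never reaches −1, so base 9 is a Miller–Rabin witness that 217 is composite.

64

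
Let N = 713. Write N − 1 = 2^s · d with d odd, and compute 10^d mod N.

713 − 1 = 712 = 2^3 · 89, so d = 89.
10^1 ≡ 10 (mod 713)
10^2 ≡ 10^2 = 100 ≡ 100 (mod 713)
10^4 ≡ 100^2 = 10000 ≡ 18 (mod 713)
10^8 ≡ 18^2 = 324 ≡ 324 (mod 713)
10^16 ≡ 324^2 = 104976 ≡ 165 (mod 713)
10^32 ≡ 165^2 = 27225 ≡ 131 (mod 713)
10^64 ≡ 131^2 = 17161 ≡ 49 (mod 713)
89 = 64 + 16 + 8 + 1 in binary powers of 2.
So 10^89 ≡ 49 · 165 · 324 · 10 ≡ 493 (mod 713).
Squaring chain: 493 → 629 → 639; never reaches −1, so base 10 is a Miller–Rabin witness that 713 is composite.

493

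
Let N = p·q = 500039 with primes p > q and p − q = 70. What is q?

Since p = q + 70, we have 500039 = q(q + 70), so q² + 70q − 500039 = 0.
Discriminant: 70² + 4·500039 = 4900 + 2000156 = 2005056; √2005056 = 1416.
q = (−70 + 1416)/2 = 673, and p = q + 70 = 743.
Check: 673 · 743 = 500039.

673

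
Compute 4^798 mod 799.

747

4^1 ≡ 4 (mod 799)
4^2 ≡ 4^2 = 16 ≡ 16 (mod 799)
4^4 ≡ 16^2 = 256 ≡ 256 (mod 799)
4^8 ≡ 256^2 = 65536 ≡ 18 (mod 799)
4^16 ≡ 18^2 = 324 ≡ 324 (mod 799)
4^32 ≡ 324^2 = 104976 ≡ 307 (mod 799)
4^64 ≡ 307^2 = 94249 ≡ 766 (mod 799)
4^128 ≡ 766^2 = 586756 ≡ 290 (mod 799)
4^256 ≡ 290^2 = 84100 ≡ 205 (mod 799)
4^512 ≡ 205^2 = 42025 ≡ 477 (mod 799)
798 = 512 + 256 + 16 + 8 + 4 + 2 in binary powers of 2.
So 4^798 ≡ 477 · 205 · 324 · 18 · 256 · 16 ≡ 747 (mod 799).
Since 747 ≠ 1, base 4 is a Fermat witness: 799 is composite.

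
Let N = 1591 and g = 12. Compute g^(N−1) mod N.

12^1 ≡ 12 (mod 1591)
12^2 ≡ 12^2 = 144 ≡ 144 (mod 1591)
12^4 ≡ 144^2 = 20736 ≡ 53 (mod 1591)
12^8 ≡ 53^2 = 2809 ≡ 1218 (mod 1591)
12^16 ≡ 1218^2 = 1483524 ≡ 712 (mod 1591)
12^32 ≡ 712^2 = 506944 ≡ 1006 (mod 1591)
12^64 ≡ 1006^2 = 1012036 ≡ 160 (mod 1591)
12^128 ≡ 160^2 = 25600 ≡ 144 (mod 1591)
12^256 ≡ 144^2 = 20736 ≡ 53 (mod 1591)
12^512 ≡ 53^2 = 2809 ≡ 1218 (mod 1591)
12^1024 ≡ 1218^2 = 1483524 ≡ 712 (mod 1591)
1590 = 1024 + 512 + 32 + 16 + 4 + 2 in binary powers of 2.
So 12^1590 ≡ 712 · 1218 · 1006 · 712 · 53 · 144 ≡ 84 (mod 1591).
Since 84 ≠ 1, base 12 is a Fermat witness: 1591 is composite.

84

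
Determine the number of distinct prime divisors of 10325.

3

10325 = 5^2 · 413
413 = 7 · 59
10325 = 5^2 · 7 · 59, which has 3 distinct prime factors.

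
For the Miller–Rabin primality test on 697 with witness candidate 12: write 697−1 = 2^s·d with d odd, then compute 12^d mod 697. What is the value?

697 − 1 = 696 = 2^3 · 87, so d = 87.
12^1 ≡ 12 (mod 697)
12^2 ≡ 12^2 = 144 ≡ 144 (mod 697)
12^4 ≡ 144^2 = 20736 ≡ 523 (mod 697)
12^8 ≡ 523^2 = 273529 ≡ 305 (mod 697)
12^16 ≡ 305^2 = 93025 ≡ 324 (mod 697)
12^32 ≡ 324^2 = 104976 ≡ 426 (mod 697)
12^64 ≡ 426^2 = 181476 ≡ 256 (mod 697)
87 = 64 + 16 + 4 + 2 + 1 in binary powers of 2.
So 12^87 ≡ 256 · 324 · 523 · 144 · 12 ≡ 432 (mod 697).
Squaring chain: 432 → 525 → 310; never reaches −1, so base 12 is a Miller–Rabin witness that 697 is composite.

432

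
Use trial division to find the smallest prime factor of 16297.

16297 is odd.
Digit sum 25, not divisible by 3.
Ends in 7: not divisible by 5.
7: 16297 = 7·2328 + 1
11: 16297 = 11·1481 + 6
13: 16297 = 13·1253 + 8
17: 16297 = 17·958 + 11
19: 16297 = 19·857 + 14
23: 16297 = 23·708 + 13
29: 16297 = 29·561 + 28
31: 16297 = 31·525 + 22
37: 16297 = 37·440 + 17
41: 16297 = 41·397 + 20
43: 16297 = 43·379

43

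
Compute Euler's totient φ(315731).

287712

Factor: 315731 = 13 · 149 · 163.
φ(315731) = (13−1) · (149−1) · (163−1) = 12 · 148 · 162 = 287712.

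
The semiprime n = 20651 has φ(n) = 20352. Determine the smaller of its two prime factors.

107

φ(n) = (p−1)(q−1) = n − (p+q) + 1, so p + q = 20651 − 20352 + 1 = 300.
p and q are the roots of t² − 300t + 20651 = 0.
Discriminant: 300² − 4·20651 = 90000 − 82604 = 7396; √7396 = 86.
q = (300 − 86)/2 = 107, p = (300 + 86)/2 = 193.
Check: 107 · 193 = 20651.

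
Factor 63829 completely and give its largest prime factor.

71

63829 = 29 · 2201
2201 = 31 · 71
71 is prime.
So 63829 = 29 · 31 · 71; the largest prime factor is 71.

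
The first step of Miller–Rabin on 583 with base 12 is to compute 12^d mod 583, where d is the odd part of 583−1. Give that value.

583 − 1 = 582 = 2^1 · 291, so d = 291.
12^1 ≡ 12 (mod 583)
12^2 ≡ 12^2 = 144 ≡ 144 (mod 583)
12^4 ≡ 144^2 = 20736 ≡ 331 (mod 583)
12^8 ≡ 331^2 = 109561 ≡ 540 (mod 583)
12^16 ≡ 540^2 = 291600 ≡ 100 (mod 583)
12^32 ≡ 100^2 = 10000 ≡ 89 (mod 583)
12^64 ≡ 89^2 = 7921 ≡ 342 (mod 583)
12^128 ≡ 342^2 = 116964 ≡ 364 (mod 583)
12^256 ≡ 364^2 = 132496 ≡ 155 (mod 583)
291 = 256 + 32 + 2 + 1 in binary powers of 2.
So 12^291 ≡ 155 · 89 · 144 · 12 ≡ 56 (mod 583).
Squaring chain: 56; never reaches −1, so base 12 is a Miller–Rabin witness that 583 is composite.

56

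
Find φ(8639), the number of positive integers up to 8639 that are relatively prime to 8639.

Factor: 8639 = 53 · 163.
φ(8639) = (53−1) · (163−1) = 52 · 162 = 8424.

8424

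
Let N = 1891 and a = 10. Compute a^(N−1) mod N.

1768

10^1 ≡ 10 (mod 1891)
10^2 ≡ 10^2 = 100 ≡ 100 (mod 1891)
10^4 ≡ 100^2 = 10000 ≡ 545 (mod 1891)
10^8 ≡ 545^2 = 297025 ≡ 138 (mod 1891)
10^16 ≡ 138^2 = 19044 ≡ 134 (mod 1891)
10^32 ≡ 134^2 = 17956 ≡ 937 (mod 1891)
10^64 ≡ 937^2 = 877969 ≡ 545 (mod 1891)
10^128 ≡ 545^2 = 297025 ≡ 138 (mod 1891)
10^256 ≡ 138^2 = 19044 ≡ 134 (mod 1891)
10^512 ≡ 134^2 = 17956 ≡ 937 (mod 1891)
10^1024 ≡ 937^2 = 877969 ≡ 545 (mod 1891)
1890 = 1024 + 512 + 256 + 64 + 32 + 2 in binary powers of 2.
So 10^1890 ≡ 545 · 937 · 134 · 545 · 937 · 100 ≡ 1768 (mod 1891).
Since 1768 ≠ 1, base 10 is a Fermat witness: 1891 is composite.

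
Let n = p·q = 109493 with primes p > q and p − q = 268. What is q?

223

Since p = q + 268, we have 109493 = q(q + 268), so q² + 268q − 109493 = 0.
Discriminant: 268² + 4·109493 = 71824 + 437972 = 509796; √509796 = 714.
q = (−268 + 714)/2 = 223, and p = q + 268 = 491.
Check: 223 · 491 = 109493.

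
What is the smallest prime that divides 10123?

10123 is odd.
Digit sum 7, not divisible by 3.
Ends in 3: not divisible by 5.
7: 10123 = 7·1446 + 1
11: 10123 = 11·920 + 3
13: 10123 = 13·778 + 9
17: 10123 = 17·595 + 8
19: 10123 = 19·532 + 15
23: 10123 = 23·440 + 3
29: 10123 = 29·349 + 2
31: 10123 = 31·326 + 17
37: 10123 = 37·273 + 22
41: 10123 = 41·246 + 37
43: 10123 = 43·235 + 18
47: 10123 = 47·215 + 18
53: 10123 = 53·191

53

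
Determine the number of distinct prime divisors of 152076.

152076 = 2^2 · 38019
38019 = 3 · 12673
12673 = 19 · 667
667 = 23 · 29
152076 = 2^2 · 3 · 19 · 23 · 29, which has 5 distinct prime factors.

5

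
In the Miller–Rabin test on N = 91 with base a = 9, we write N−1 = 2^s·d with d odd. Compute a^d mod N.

1

91 − 1 = 90 = 2^1 · 45, so d = 45.
9^1 ≡ 9 (mod 91)
9^2 ≡ 9^2 = 81 ≡ 81 (mod 91)
9^4 ≡ 81^2 = 6561 ≡ 9 (mod 91)
9^8 ≡ 9^2 = 81 ≡ 81 (mod 91)
9^16 ≡ 81^2 = 6561 ≡ 9 (mod 91)
9^32 ≡ 9^2 = 81 ≡ 81 (mod 91)
45 = 32 + 8 + 4 + 1 in binary powers of 2.
So 9^45 ≡ 81 · 81 · 9 · 9 ≡ 1 (mod 91).
Since 9^d ≡ 1 (mod 91), base 9 does not prove 91 composite.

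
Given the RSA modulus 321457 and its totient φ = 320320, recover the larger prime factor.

617

φ(n) = (p−1)(q−1) = n − (p+q) + 1, so p + q = 321457 − 320320 + 1 = 1138.
p and q are the roots of t² − 1138t + 321457 = 0.
Discriminant: 1138² − 4·321457 = 1295044 − 1285828 = 9216; √9216 = 96.
q = (1138 − 96)/2 = 521, p = (1138 + 96)/2 = 617.
Check: 521 · 617 = 321457.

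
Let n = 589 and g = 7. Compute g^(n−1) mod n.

7^1 ≡ 7 (mod 589)
7^2 ≡ 7^2 = 49 ≡ 49 (mod 589)
7^4 ≡ 49^2 = 2401 ≡ 45 (mod 589)
7^8 ≡ 45^2 = 2025 ≡ 258 (mod 589)
7^16 ≡ 258^2 = 66564 ≡ 7 (mod 589)
7^32 ≡ 7^2 = 49 ≡ 49 (mod 589)
7^64 ≡ 49^2 = 2401 ≡ 45 (mod 589)
7^128 ≡ 45^2 = 2025 ≡ 258 (mod 589)
7^256 ≡ 258^2 = 66564 ≡ 7 (mod 589)
7^512 ≡ 7^2 = 49 ≡ 49 (mod 589)
588 = 512 + 64 + 8 + 4 in binary powers of 2.
So 7^588 ≡ 49 · 45 · 258 · 45 ≡ 343 (mod 589).
Since 343 ≠ 1, base 7 is a Fermat witness: 589 is composite.

343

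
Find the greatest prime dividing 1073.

37

1073 = 29 · 37
37 is prime.
So 1073 = 29 · 37; the largest prime factor is 37.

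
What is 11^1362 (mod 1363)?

1193

11^1 ≡ 11 (mod 1363)
11^2 ≡ 11^2 = 121 ≡ 121 (mod 1363)
11^4 ≡ 121^2 = 14641 ≡ 1011 (mod 1363)
11^8 ≡ 1011^2 = 1022121 ≡ 1234 (mod 1363)
11^16 ≡ 1234^2 = 1522756 ≡ 285 (mod 1363)
11^32 ≡ 285^2 = 81225 ≡ 808 (mod 1363)
11^64 ≡ 808^2 = 652864 ≡ 1350 (mod 1363)
11^128 ≡ 1350^2 = 1822500 ≡ 169 (mod 1363)
11^256 ≡ 169^2 = 28561 ≡ 1301 (mod 1363)
11^512 ≡ 1301^2 = 1692601 ≡ 1118 (mod 1363)
11^1024 ≡ 1118^2 = 1249924 ≡ 53 (mod 1363)
1362 = 1024 + 256 + 64 + 16 + 2 in binary powers of 2.
So 11^1362 ≡ 53 · 1301 · 1350 · 285 · 121 ≡ 1193 (mod 1363).
Since 1193 ≠ 1, base 11 is a Fermat witness: 1363 is composite.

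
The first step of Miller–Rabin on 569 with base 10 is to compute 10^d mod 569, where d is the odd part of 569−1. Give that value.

86

569 − 1 = 568 = 2^3 · 71, so d = 71.
10^1 ≡ 10 (mod 569)
10^2 ≡ 10^2 = 100 ≡ 100 (mod 569)
10^4 ≡ 100^2 = 10000 ≡ 327 (mod 569)
10^8 ≡ 327^2 = 106929 ≡ 526 (mod 569)
10^16 ≡ 526^2 = 276676 ≡ 142 (mod 569)
10^32 ≡ 142^2 = 20164 ≡ 249 (mod 569)
10^64 ≡ 249^2 = 62001 ≡ 549 (mod 569)
71 = 64 + 4 + 2 + 1 in binary powers of 2.
So 10^71 ≡ 549 · 327 · 100 · 10 ≡ 86 (mod 569).
Squaring chain: 86 → 568 → 1; reaches −1, so base 10 does not prove 569 composite.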